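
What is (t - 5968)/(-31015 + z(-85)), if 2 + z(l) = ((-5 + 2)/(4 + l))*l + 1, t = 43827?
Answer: -1022193/837517 ≈ -1.2205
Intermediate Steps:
z(l) = -1 - 3*l/(4 + l) (z(l) = -2 + (((-5 + 2)/(4 + l))*l + 1) = -2 + ((-3/(4 + l))*l + 1) = -2 + (-3*l/(4 + l) + 1) = -2 + (1 - 3*l/(4 + l)) = -1 - 3*l/(4 + l))
(t - 5968)/(-31015 + z(-85)) = (43827 - 5968)/(-31015 + 4*(-1 - 1*(-85))/(4 - 85)) = 37859/(-31015 + 4*(-1 + 85)/(-81)) = 37859/(-31015 + 4*(-1/81)*84) = 37859/(-31015 - 112/27) = 37859/(-837517/27) = 37859*(-27/837517) = -1022193/837517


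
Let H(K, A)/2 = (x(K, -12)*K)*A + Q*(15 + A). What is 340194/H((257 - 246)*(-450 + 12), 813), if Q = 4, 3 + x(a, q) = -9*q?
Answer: -56699/137095086 ≈ -0.00041357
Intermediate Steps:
x(a, q) = -3 - 9*q
H(K, A) = 120 + 8*A + 210*A*K (H(K, A) = 2*(((-3 - 9*(-12))*K)*A + 4*(15 + A)) = 2*(((-3 + 108)*K)*A + (60 + 4*A)) = 2*((105*K)*A + (60 + 4*A)) = 2*(105*A*K + (60 + 4*A)) = 2*(60 + 4*A + 105*A*K) = 120 + 8*A + 210*A*K)
340194/H((257 - 246)*(-450 + 12), 813) = 340194/(120 + 8*813 + 210*813*((257 - 246)*(-450 + 12))) = 340194/(120 + 6504 + 210*813*(11*(-438))) = 340194/(120 + 6504 + 210*813*(-4818)) = 340194/(120 + 6504 - 822577140) = 340194/(-822570516) = 340194*(-1/822570516) = -56699/137095086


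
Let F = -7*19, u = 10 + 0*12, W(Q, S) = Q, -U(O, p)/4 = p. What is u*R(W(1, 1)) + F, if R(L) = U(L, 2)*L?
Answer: -213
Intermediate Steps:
U(O, p) = -4*p
R(L) = -8*L (R(L) = (-4*2)*L = -8*L)
u = 10 (u = 10 + 0 = 10)
F = -133
u*R(W(1, 1)) + F = 10*(-8*1) - 133 = 10*(-8) - 133 = -80 - 133 = -213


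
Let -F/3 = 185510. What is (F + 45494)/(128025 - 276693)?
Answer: 127759/37167 ≈ 3.4374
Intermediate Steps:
F = -556530 (F = -3*185510 = -556530)
(F + 45494)/(128025 - 276693) = (-556530 + 45494)/(128025 - 276693) = -511036/(-148668) = -511036*(-1/148668) = 127759/37167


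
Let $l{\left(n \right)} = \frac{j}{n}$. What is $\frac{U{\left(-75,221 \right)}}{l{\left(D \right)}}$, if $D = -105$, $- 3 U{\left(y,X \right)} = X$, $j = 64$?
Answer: $\frac{7735}{64} \approx 120.86$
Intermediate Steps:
$U{\left(y,X \right)} = - \frac{X}{3}$
$l{\left(n \right)} = \frac{64}{n}$
$\frac{U{\left(-75,221 \right)}}{l{\left(D \right)}} = \frac{\left(- \frac{1}{3}\right) 221}{64 \frac{1}{-105}} = - \frac{221}{3 \cdot 64 \left(- \frac{1}{105}\right)} = - \frac{221}{3 \left(- \frac{64}{105}\right)} = \left(- \frac{221}{3}\right) \left(- \frac{105}{64}\right) = \frac{7735}{64}$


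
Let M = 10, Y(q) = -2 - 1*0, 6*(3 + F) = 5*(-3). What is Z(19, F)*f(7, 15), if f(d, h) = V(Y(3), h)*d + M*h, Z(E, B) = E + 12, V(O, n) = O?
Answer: 4216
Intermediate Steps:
F = -11/2 (F = -3 + (5*(-3))/6 = -3 + (⅙)*(-15) = -3 - 5/2 = -11/2 ≈ -5.5000)
Y(q) = -2 (Y(q) = -2 + 0 = -2)
Z(E, B) = 12 + E
f(d, h) = -2*d + 10*h
Z(19, F)*f(7, 15) = (12 + 19)*(-2*7 + 10*15) = 31*(-14 + 150) = 31*136 = 4216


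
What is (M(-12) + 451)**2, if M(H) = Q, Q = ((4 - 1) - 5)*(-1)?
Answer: 205209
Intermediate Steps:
Q = 2 (Q = (3 - 5)*(-1) = -2*(-1) = 2)
M(H) = 2
(M(-12) + 451)**2 = (2 + 451)**2 = 453**2 = 205209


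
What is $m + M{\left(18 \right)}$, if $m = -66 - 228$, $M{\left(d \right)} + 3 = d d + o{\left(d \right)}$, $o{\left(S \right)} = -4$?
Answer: $23$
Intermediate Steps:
$M{\left(d \right)} = -7 + d^{2}$ ($M{\left(d \right)} = -3 + \left(d d - 4\right) = -3 + \left(d^{2} - 4\right) = -3 + \left(-4 + d^{2}\right) = -7 + d^{2}$)
$m = -294$
$m + M{\left(18 \right)} = -294 - \left(7 - 18^{2}\right) = -294 + \left(-7 + 324\right) = -294 + 317 = 23$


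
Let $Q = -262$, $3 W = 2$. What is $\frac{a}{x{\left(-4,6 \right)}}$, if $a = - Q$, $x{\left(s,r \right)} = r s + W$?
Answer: $- \frac{393}{35} \approx -11.229$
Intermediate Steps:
$W = \frac{2}{3}$ ($W = \frac{1}{3} \cdot 2 = \frac{2}{3} \approx 0.66667$)
$x{\left(s,r \right)} = \frac{2}{3} + r s$ ($x{\left(s,r \right)} = r s + \frac{2}{3} = \frac{2}{3} + r s$)
$a = 262$ ($a = \left(-1\right) \left(-262\right) = 262$)
$\frac{a}{x{\left(-4,6 \right)}} = \frac{1}{\frac{2}{3} + 6 \left(-4\right)} 262 = \frac{1}{\frac{2}{3} - 24} \cdot 262 = \frac{1}{- \frac{70}{3}} \cdot 262 = \left(- \frac{3}{70}\right) 262 = - \frac{393}{35}$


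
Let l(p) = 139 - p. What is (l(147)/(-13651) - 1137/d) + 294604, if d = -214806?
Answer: 287957416031353/977438902 ≈ 2.9460e+5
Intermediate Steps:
(l(147)/(-13651) - 1137/d) + 294604 = ((139 - 1*147)/(-13651) - 1137/(-214806)) + 294604 = ((139 - 147)*(-1/13651) - 1137*(-1/214806)) + 294604 = (-8*(-1/13651) + 379/71602) + 294604 = (8/13651 + 379/71602) + 294604 = 5746545/977438902 + 294604 = 287957416031353/977438902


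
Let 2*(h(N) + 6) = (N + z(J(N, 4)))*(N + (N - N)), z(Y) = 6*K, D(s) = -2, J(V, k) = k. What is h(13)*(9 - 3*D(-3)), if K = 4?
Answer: 7035/2 ≈ 3517.5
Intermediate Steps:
z(Y) = 24 (z(Y) = 6*4 = 24)
h(N) = -6 + N*(24 + N)/2 (h(N) = -6 + ((N + 24)*(N + (N - N)))/2 = -6 + ((24 + N)*(N + 0))/2 = -6 + ((24 + N)*N)/2 = -6 + (N*(24 + N))/2 = -6 + N*(24 + N)/2)
h(13)*(9 - 3*D(-3)) = (-6 + (½)*13² + 12*13)*(9 - 3*(-2)) = (-6 + (½)*169 + 156)*(9 + 6) = (-6 + 169/2 + 156)*15 = (469/2)*15 = 7035/2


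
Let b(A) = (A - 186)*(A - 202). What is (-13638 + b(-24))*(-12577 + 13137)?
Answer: 18940320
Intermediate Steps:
b(A) = (-202 + A)*(-186 + A) (b(A) = (-186 + A)*(-202 + A) = (-202 + A)*(-186 + A))
(-13638 + b(-24))*(-12577 + 13137) = (-13638 + (37572 + (-24)² - 388*(-24)))*(-12577 + 13137) = (-13638 + (37572 + 576 + 9312))*560 = (-13638 + 47460)*560 = 33822*560 = 18940320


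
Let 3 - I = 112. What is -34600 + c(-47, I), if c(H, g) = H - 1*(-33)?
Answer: -34614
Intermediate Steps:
I = -109 (I = 3 - 1*112 = 3 - 112 = -109)
c(H, g) = 33 + H (c(H, g) = H + 33 = 33 + H)
-34600 + c(-47, I) = -34600 + (33 - 47) = -34600 - 14 = -34614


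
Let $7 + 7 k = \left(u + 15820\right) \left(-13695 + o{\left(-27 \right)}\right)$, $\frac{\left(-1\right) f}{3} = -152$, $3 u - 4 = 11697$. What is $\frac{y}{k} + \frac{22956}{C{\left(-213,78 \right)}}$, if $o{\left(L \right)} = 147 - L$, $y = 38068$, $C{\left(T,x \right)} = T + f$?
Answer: $\frac{1020148621406}{10798864677} \approx 94.468$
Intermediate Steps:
$u = \frac{11701}{3}$ ($u = \frac{4}{3} + \frac{1}{3} \cdot 11697 = \frac{4}{3} + 3899 = \frac{11701}{3} \approx 3900.3$)
$f = 456$ ($f = \left(-3\right) \left(-152\right) = 456$)
$C{\left(T,x \right)} = 456 + T$ ($C{\left(T,x \right)} = T + 456 = 456 + T$)
$k = - \frac{266638634}{7}$ ($k = -1 + \frac{\left(\frac{11701}{3} + 15820\right) \left(-13695 + \left(147 - -27\right)\right)}{7} = -1 + \frac{\frac{59161}{3} \left(-13695 + \left(147 + 27\right)\right)}{7} = -1 + \frac{\frac{59161}{3} \left(-13695 + 174\right)}{7} = -1 + \frac{\frac{59161}{3} \left(-13521\right)}{7} = -1 + \frac{1}{7} \left(-266638627\right) = -1 - \frac{266638627}{7} = - \frac{266638634}{7} \approx -3.8091 \cdot 10^{7}$)
$\frac{y}{k} + \frac{22956}{C{\left(-213,78 \right)}} = \frac{38068}{- \frac{266638634}{7}} + \frac{22956}{456 - 213} = 38068 \left(- \frac{7}{266638634}\right) + \frac{22956}{243} = - \frac{133238}{133319317} + 22956 \cdot \frac{1}{243} = - \frac{133238}{133319317} + \frac{7652}{81} = \frac{1020148621406}{10798864677}$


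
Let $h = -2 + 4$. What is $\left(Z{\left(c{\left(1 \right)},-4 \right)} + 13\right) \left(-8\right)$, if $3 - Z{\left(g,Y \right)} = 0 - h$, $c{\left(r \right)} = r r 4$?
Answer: $-144$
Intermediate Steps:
$h = 2$
$c{\left(r \right)} = 4 r^{2}$ ($c{\left(r \right)} = r^{2} \cdot 4 = 4 r^{2}$)
$Z{\left(g,Y \right)} = 5$ ($Z{\left(g,Y \right)} = 3 - \left(0 - 2\right) = 3 - -2 = 3 + 2 = 5$)
$\left(Z{\left(c{\left(1 \right)},-4 \right)} + 13\right) \left(-8\right) = \left(5 + 13\right) \left(-8\right) = 18 \left(-8\right) = -144$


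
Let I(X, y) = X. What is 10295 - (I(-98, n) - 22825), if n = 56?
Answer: 33218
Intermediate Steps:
10295 - (I(-98, n) - 22825) = 10295 - (-98 - 22825) = 10295 - 1*(-22923) = 10295 + 22923 = 33218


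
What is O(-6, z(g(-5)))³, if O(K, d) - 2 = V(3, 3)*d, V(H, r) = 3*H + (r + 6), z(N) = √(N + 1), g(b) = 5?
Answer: 11672 + 35208*√6 ≈ 97914.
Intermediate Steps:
z(N) = √(1 + N)
V(H, r) = 6 + r + 3*H (V(H, r) = 3*H + (6 + r) = 6 + r + 3*H)
O(K, d) = 2 + 18*d (O(K, d) = 2 + (6 + 3 + 3*3)*d = 2 + (6 + 3 + 9)*d = 2 + 18*d)
O(-6, z(g(-5)))³ = (2 + 18*√(1 + 5))³ = (2 + 18*√6)³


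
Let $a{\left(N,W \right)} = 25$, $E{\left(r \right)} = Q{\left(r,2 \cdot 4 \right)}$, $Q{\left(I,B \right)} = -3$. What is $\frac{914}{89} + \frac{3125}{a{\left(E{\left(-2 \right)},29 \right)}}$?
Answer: $\frac{12039}{89} \approx 135.27$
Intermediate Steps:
$E{\left(r \right)} = -3$
$\frac{914}{89} + \frac{3125}{a{\left(E{\left(-2 \right)},29 \right)}} = \frac{914}{89} + \frac{3125}{25} = 914 \cdot \frac{1}{89} + 3125 \cdot \frac{1}{25} = \frac{914}{89} + 125 = \frac{12039}{89}$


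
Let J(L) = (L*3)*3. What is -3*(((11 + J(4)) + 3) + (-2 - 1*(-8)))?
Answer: -168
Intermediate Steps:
J(L) = 9*L (J(L) = (3*L)*3 = 9*L)
-3*(((11 + J(4)) + 3) + (-2 - 1*(-8))) = -3*(((11 + 9*4) + 3) + (-2 - 1*(-8))) = -3*(((11 + 36) + 3) + (-2 + 8)) = -3*((47 + 3) + 6) = -3*(50 + 6) = -3*56 = -168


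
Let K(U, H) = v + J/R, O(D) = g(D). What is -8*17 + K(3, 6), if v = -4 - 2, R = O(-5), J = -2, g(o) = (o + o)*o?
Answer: -3551/25 ≈ -142.04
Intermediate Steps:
g(o) = 2*o² (g(o) = (2*o)*o = 2*o²)
O(D) = 2*D²
R = 50 (R = 2*(-5)² = 2*25 = 50)
v = -6
K(U, H) = -151/25 (K(U, H) = -6 - 2/50 = -6 - 2*1/50 = -6 - 1/25 = -151/25)
-8*17 + K(3, 6) = -8*17 - 151/25 = -136 - 151/25 = -3551/25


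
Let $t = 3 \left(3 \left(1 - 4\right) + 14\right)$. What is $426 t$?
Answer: $6390$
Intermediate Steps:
$t = 15$ ($t = 3 \left(3 \left(-3\right) + 14\right) = 3 \left(-9 + 14\right) = 3 \cdot 5 = 15$)
$426 t = 426 \cdot 15 = 6390$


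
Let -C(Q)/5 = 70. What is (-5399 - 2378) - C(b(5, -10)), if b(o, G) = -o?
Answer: -7427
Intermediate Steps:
C(Q) = -350 (C(Q) = -5*70 = -350)
(-5399 - 2378) - C(b(5, -10)) = (-5399 - 2378) - 1*(-350) = -7777 + 350 = -7427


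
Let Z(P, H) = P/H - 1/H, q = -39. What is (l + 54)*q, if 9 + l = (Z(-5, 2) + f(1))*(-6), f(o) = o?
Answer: -2223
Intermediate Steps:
Z(P, H) = -1/H + P/H
l = 3 (l = -9 + ((-1 - 5)/2 + 1)*(-6) = -9 + ((1/2)*(-6) + 1)*(-6) = -9 + (-3 + 1)*(-6) = -9 - 2*(-6) = -9 + 12 = 3)
(l + 54)*q = (3 + 54)*(-39) = 57*(-39) = -2223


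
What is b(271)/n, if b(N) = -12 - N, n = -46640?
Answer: 283/46640 ≈ 0.0060678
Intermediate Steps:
b(271)/n = (-12 - 1*271)/(-46640) = (-12 - 271)*(-1/46640) = -283*(-1/46640) = 283/46640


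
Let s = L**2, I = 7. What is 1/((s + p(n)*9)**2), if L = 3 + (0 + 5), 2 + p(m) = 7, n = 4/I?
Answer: 1/11881 ≈ 8.4168e-5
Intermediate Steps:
n = 4/7 ≈ 0.57143
p(m) = 5 (p(m) = -2 + 7 = 5)
L = 8 (L = 3 + 5 = 8)
s = 64 (s = 8**2 = 64)
1/((s + p(n)*9)**2) = 1/((64 + 5*9)**2) = 1/((64 + 45)**2) = 1/(109**2) = 1/11881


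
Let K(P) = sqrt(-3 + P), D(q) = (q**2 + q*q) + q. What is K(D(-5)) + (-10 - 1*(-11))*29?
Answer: 29 + sqrt(42) ≈ 35.481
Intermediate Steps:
D(q) = q + 2*q**2 (D(q) = (q**2 + q**2) + q = 2*q**2 + q = q + 2*q**2)
K(D(-5)) + (-10 - 1*(-11))*29 = sqrt(-3 - 5*(1 + 2*(-5))) + (-10 - 1*(-11))*29 = sqrt(-3 - 5*(1 - 10)) + (-10 + 11)*29 = sqrt(-3 - 5*(-9)) + 1*29 = sqrt(-3 + 45) + 29 = sqrt(42) + 29 = 29 + sqrt(42)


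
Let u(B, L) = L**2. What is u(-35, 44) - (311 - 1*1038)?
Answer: 2663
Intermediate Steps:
u(-35, 44) - (311 - 1*1038) = 44**2 - (311 - 1*1038) = 1936 - (311 - 1038) = 1936 - 1*(-727) = 1936 + 727 = 2663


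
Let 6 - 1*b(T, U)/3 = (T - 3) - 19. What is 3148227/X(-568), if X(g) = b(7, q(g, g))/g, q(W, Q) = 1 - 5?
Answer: -198688104/7 ≈ -2.8384e+7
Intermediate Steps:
q(W, Q) = -4
b(T, U) = 84 - 3*T (b(T, U) = 18 - 3*((T - 3) - 19) = 18 - 3*((-3 + T) - 19) = 18 - 3*(-22 + T) = 18 + (66 - 3*T) = 84 - 3*T)
X(g) = 63/g (X(g) = (84 - 3*7)/g = (84 - 21)/g = 63/g)
3148227/X(-568) = 3148227/((63/(-568))) = 3148227/((63*(-1/568))) = 3148227/(-63/568) = 3148227*(-568/63) = -198688104/7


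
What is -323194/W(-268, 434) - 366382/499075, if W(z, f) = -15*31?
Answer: 32225535584/46413975 ≈ 694.31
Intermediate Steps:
W(z, f) = -465
-323194/W(-268, 434) - 366382/499075 = -323194/(-465) - 366382/499075 = -323194*(-1/465) - 366382*1/499075 = 323194/465 - 366382/499075 = 32225535584/46413975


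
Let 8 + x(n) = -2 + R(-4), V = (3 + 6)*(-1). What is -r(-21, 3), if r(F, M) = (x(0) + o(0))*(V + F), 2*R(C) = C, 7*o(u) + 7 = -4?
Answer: -2850/7 ≈ -407.14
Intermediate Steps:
o(u) = -11/7 (o(u) = -1 + (1/7)*(-4) = -1 - 4/7 = -11/7)
V = -9 (V = 9*(-1) = -9)
R(C) = C/2
x(n) = -12 (x(n) = -8 + (-2 + (1/2)*(-4)) = -8 + (-2 - 2) = -8 - 4 = -12)
r(F, M) = 855/7 - 95*F/7 (r(F, M) = (-12 - 11/7)*(-9 + F) = -95*(-9 + F)/7 = 855/7 - 95*F/7)
-r(-21, 3) = -(855/7 - 95/7*(-21)) = -(855/7 + 285) = -1*2850/7 = -2850/7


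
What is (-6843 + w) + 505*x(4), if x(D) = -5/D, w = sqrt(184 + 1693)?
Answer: -29897/4 + sqrt(1877) ≈ -7430.9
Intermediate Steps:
w = sqrt(1877) ≈ 43.324
(-6843 + w) + 505*x(4) = (-6843 + sqrt(1877)) + 505*(-5/4) = (-6843 + sqrt(1877)) - 2525/4 = -29897/4 + sqrt(1877)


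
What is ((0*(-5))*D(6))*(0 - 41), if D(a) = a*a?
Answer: 0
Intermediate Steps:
D(a) = a²
((0*(-5))*D(6))*(0 - 41) = ((0*(-5))*6²)*(0 - 41) = (0*36)*(-41) = 0*(-41) = 0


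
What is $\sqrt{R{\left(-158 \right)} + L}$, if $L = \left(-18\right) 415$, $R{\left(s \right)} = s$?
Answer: $2 i \sqrt{1907} \approx 87.338 i$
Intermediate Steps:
$L = -7470$
$\sqrt{R{\left(-158 \right)} + L} = \sqrt{-158 - 7470} = \sqrt{-7628} = 2 i \sqrt{1907}$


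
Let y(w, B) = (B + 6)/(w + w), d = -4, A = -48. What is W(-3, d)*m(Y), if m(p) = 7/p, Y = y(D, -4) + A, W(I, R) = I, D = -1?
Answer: 3/7 ≈ 0.42857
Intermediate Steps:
y(w, B) = (6 + B)/(2*w) (y(w, B) = (6 + B)/((2*w)) = (6 + B)*(1/(2*w)) = (6 + B)/(2*w))
Y = -49 (Y = (½)*(6 - 4)/(-1) - 48 = (½)*(-1)*2 - 48 = -1 - 48 = -49)
W(-3, d)*m(Y) = -21/(-49) = -21*(-1)/49 = -3*(-⅐) = 3/7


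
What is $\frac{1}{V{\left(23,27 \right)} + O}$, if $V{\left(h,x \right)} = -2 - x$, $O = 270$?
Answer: $\frac{1}{241} \approx 0.0041494$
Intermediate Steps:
$\frac{1}{V{\left(23,27 \right)} + O} = \frac{1}{\left(-2 - 27\right) + 270} = \frac{1}{-29 + 270} = \frac{1}{241}$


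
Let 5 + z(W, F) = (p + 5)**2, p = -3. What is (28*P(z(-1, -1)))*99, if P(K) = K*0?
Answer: 0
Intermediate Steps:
z(W, F) = -1 (z(W, F) = -5 + (-3 + 5)**2 = -5 + 2**2 = -5 + 4 = -1)
P(K) = 0
(28*P(z(-1, -1)))*99 = (28*0)*99 = 0*99 = 0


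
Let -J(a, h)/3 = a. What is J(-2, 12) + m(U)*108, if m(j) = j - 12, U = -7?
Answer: -2046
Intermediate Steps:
J(a, h) = -3*a
m(j) = -12 + j
J(-2, 12) + m(U)*108 = -3*(-2) + (-12 - 7)*108 = 6 - 19*108 = 6 - 2052 = -2046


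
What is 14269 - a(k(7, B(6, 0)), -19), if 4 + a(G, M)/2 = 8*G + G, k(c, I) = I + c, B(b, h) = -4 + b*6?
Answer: 13575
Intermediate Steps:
B(b, h) = -4 + 6*b
a(G, M) = -8 + 18*G (a(G, M) = -8 + 2*(8*G + G) = -8 + 2*(9*G) = -8 + 18*G)
14269 - a(k(7, B(6, 0)), -19) = 14269 - (-8 + 18*((-4 + 6*6) + 7)) = 14269 - (-8 + 18*((-4 + 36) + 7)) = 14269 - (-8 + 18*(32 + 7)) = 14269 - (-8 + 18*39) = 14269 - (-8 + 702) = 14269 - 1*694 = 14269 - 694 = 13575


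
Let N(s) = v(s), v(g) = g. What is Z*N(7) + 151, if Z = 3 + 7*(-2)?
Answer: 74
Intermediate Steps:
N(s) = s
Z = -11 (Z = 3 - 14 = -11)
Z*N(7) + 151 = -11*7 + 151 = -77 + 151 = 74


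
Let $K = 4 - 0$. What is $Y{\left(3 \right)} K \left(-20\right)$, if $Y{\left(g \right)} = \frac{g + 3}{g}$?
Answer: $-160$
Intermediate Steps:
$K = 4$ ($K = 4 + 0 = 4$)
$Y{\left(g \right)} = \frac{3 + g}{g}$
$Y{\left(3 \right)} K \left(-20\right) = \frac{3 + 3}{3} \cdot 4 \left(-20\right) = \frac{1}{3} \cdot 6 \cdot 4 \left(-20\right) = 2 \cdot 4 \left(-20\right) = 8 \left(-20\right) = -160$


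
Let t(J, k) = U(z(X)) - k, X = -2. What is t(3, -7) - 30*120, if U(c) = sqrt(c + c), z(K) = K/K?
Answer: -3593 + sqrt(2) ≈ -3591.6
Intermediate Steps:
z(K) = 1
U(c) = sqrt(2)*sqrt(c) (U(c) = sqrt(2*c) = sqrt(2)*sqrt(c))
t(J, k) = sqrt(2) - k (t(J, k) = sqrt(2)*sqrt(1) - k = sqrt(2)*1 - k = sqrt(2) - k)
t(3, -7) - 30*120 = (sqrt(2) - 1*(-7)) - 30*120 = (sqrt(2) + 7) - 3600 = (7 + sqrt(2)) - 3600 = -3593 + sqrt(2)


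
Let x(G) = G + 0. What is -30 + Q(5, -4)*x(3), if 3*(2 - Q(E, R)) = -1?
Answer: -23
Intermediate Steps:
x(G) = G
Q(E, R) = 7/3 (Q(E, R) = 2 - 1/3*(-1) = 2 + 1/3 = 7/3)
-30 + Q(5, -4)*x(3) = -30 + (7/3)*3 = -30 + 7 = -23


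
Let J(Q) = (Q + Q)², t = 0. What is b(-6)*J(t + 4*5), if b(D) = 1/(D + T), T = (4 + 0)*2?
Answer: 800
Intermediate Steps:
T = 8 (T = 4*2 = 8)
J(Q) = 4*Q² (J(Q) = (2*Q)² = 4*Q²)
b(D) = 1/(8 + D) (b(D) = 1/(D + 8) = 1/(8 + D))
b(-6)*J(t + 4*5) = (4*(0 + 4*5)²)/(8 - 6) = (4*(0 + 20)²)/2 = (4*20²)/2 = (4*400)/2 = (½)*1600 = 800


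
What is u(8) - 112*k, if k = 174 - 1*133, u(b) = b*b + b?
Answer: -4520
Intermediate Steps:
u(b) = b + b² (u(b) = b² + b = b + b²)
k = 41 (k = 174 - 133 = 41)
u(8) - 112*k = 8*(1 + 8) - 112*41 = 8*9 - 4592 = 72 - 4592 = -4520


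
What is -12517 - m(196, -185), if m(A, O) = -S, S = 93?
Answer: -12424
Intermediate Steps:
m(A, O) = -93 (m(A, O) = -1*93 = -93)
-12517 - m(196, -185) = -12517 - 1*(-93) = -12517 + 93 = -12424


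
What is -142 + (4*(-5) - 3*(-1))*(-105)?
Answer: 1643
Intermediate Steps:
-142 + (4*(-5) - 3*(-1))*(-105) = -142 + (-20 + 3)*(-105) = -142 - 17*(-105) = -142 + 1785 = 1643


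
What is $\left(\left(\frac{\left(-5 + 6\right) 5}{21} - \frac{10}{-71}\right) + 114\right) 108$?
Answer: $\frac{6139404}{497} \approx 12353.0$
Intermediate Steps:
$\left(\left(\frac{\left(-5 + 6\right) 5}{21} - \frac{10}{-71}\right) + 114\right) 108 = \left(\left(1 \cdot 5 \cdot \frac{1}{21} - - \frac{10}{71}\right) + 114\right) 108 = \left(\left(5 \cdot \frac{1}{21} + \frac{10}{71}\right) + 114\right) 108 = \left(\left(\frac{5}{21} + \frac{10}{71}\right) + 114\right) 108 = \left(\frac{565}{1491} + 114\right) 108 = \frac{170539}{1491} \cdot 108 = \frac{6139404}{497}$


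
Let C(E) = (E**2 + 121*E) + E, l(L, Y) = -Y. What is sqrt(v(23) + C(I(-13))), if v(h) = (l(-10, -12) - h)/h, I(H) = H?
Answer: I*sqrt(749846)/23 ≈ 37.649*I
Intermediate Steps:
v(h) = (12 - h)/h (v(h) = (-1*(-12) - h)/h = (12 - h)/h)
C(E) = E**2 + 122*E
sqrt(v(23) + C(I(-13))) = sqrt((12 - 1*23)/23 - 13*(122 - 13)) = sqrt((12 - 23)/23 - 13*109) = sqrt((1/23)*(-11) - 1417) = sqrt(-11/23 - 1417) = sqrt(-32602/23) = I*sqrt(749846)/23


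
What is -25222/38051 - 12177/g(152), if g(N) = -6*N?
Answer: 146781521/11567504 ≈ 12.689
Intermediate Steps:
-25222/38051 - 12177/g(152) = -25222/38051 - 12177/((-6*152)) = -25222*1/38051 - 12177/(-912) = -25222/38051 - 12177*(-1/912) = -25222/38051 + 4059/304 = 146781521/11567504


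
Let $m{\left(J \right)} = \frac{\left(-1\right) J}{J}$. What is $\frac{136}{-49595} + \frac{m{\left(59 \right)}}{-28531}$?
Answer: $- \frac{3830621}{1414994945} \approx -0.0027072$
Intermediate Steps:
$m{\left(J \right)} = -1$
$\frac{136}{-49595} + \frac{m{\left(59 \right)}}{-28531} = \frac{136}{-49595} - \frac{1}{-28531} = 136 \left(- \frac{1}{49595}\right) - - \frac{1}{28531} = - \frac{136}{49595} + \frac{1}{28531} = - \frac{3830621}{1414994945}$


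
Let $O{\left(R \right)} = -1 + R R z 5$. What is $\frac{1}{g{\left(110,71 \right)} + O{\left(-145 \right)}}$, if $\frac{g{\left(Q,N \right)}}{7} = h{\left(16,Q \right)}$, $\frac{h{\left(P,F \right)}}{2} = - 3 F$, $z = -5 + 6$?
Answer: $\frac{1}{100504} \approx 9.9499 \cdot 10^{-6}$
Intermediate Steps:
$z = 1$
$h{\left(P,F \right)} = - 6 F$ ($h{\left(P,F \right)} = 2 \left(- 3 F\right) = - 6 F$)
$g{\left(Q,N \right)} = - 42 Q$ ($g{\left(Q,N \right)} = 7 \left(- 6 Q\right) = - 42 Q$)
$O{\left(R \right)} = -1 + 5 R^{2}$ ($O{\left(R \right)} = -1 + R R 1 \cdot 5 = -1 + R^{2} \cdot 5 = -1 + 5 R^{2}$)
$\frac{1}{g{\left(110,71 \right)} + O{\left(-145 \right)}} = \frac{1}{\left(-42\right) 110 - \left(1 - 5 \left(-145\right)^{2}\right)} = \frac{1}{-4620 + \left(-1 + 5 \cdot 21025\right)} = \frac{1}{-4620 + \left(-1 + 105125\right)} = \frac{1}{-4620 + 105124} = \frac{1}{100504}$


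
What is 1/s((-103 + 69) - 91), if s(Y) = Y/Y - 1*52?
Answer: -1/51 ≈ -0.019608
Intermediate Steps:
s(Y) = -51 (s(Y) = 1 - 52 = -51)
1/s((-103 + 69) - 91) = 1/(-51) = -1/51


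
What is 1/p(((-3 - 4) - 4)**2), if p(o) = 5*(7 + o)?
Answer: 1/640 ≈ 0.0015625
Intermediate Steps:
p(o) = 35 + 5*o
1/p(((-3 - 4) - 4)**2) = 1/(35 + 5*((-3 - 4) - 4)**2) = 1/(35 + 5*(-7 - 4)**2) = 1/(35 + 5*(-11)**2) = 1/(35 + 5*121) = 1/(35 + 605) = 1/640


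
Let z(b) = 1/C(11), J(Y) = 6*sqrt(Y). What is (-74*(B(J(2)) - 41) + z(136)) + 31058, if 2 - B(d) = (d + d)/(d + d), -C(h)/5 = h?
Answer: 1870989/55 ≈ 34018.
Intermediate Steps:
C(h) = -5*h
B(d) = 1 (B(d) = 2 - (d + d)/(d + d) = 2 - 2*d/(2*d) = 2 - 2*d*1/(2*d) = 2 - 1*1 = 2 - 1 = 1)
z(b) = -1/55 (z(b) = 1/(-5*11) = 1/(-55) = -1/55)
(-74*(B(J(2)) - 41) + z(136)) + 31058 = (-74*(1 - 41) - 1/55) + 31058 = (-74*(-40) - 1/55) + 31058 = (2960 - 1/55) + 31058 = 162799/55 + 31058 = 1870989/55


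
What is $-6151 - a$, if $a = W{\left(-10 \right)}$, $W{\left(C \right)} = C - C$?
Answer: $-6151$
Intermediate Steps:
$W{\left(C \right)} = 0$
$a = 0$
$-6151 - a = -6151 - 0 = -6151 + 0 = -6151$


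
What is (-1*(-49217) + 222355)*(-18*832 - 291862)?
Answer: -83328609336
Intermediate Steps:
(-1*(-49217) + 222355)*(-18*832 - 291862) = (49217 + 222355)*(-14976 - 291862) = 271572*(-306838) = -83328609336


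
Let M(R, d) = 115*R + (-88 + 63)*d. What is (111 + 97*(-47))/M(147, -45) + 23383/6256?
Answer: 196884401/56397840 ≈ 3.4910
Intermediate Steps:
M(R, d) = -25*d + 115*R (M(R, d) = 115*R - 25*d = -25*d + 115*R)
(111 + 97*(-47))/M(147, -45) + 23383/6256 = (111 + 97*(-47))/(-25*(-45) + 115*147) + 23383/6256 = (111 - 4559)/(1125 + 16905) + 23383*(1/6256) = -4448/18030 + 23383/6256 = -4448*1/18030 + 23383/6256 = -2224/9015 + 23383/6256 = 196884401/56397840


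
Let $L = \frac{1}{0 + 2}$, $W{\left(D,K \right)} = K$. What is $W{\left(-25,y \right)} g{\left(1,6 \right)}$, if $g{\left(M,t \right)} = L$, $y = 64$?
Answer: $32$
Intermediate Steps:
$L = \frac{1}{2} \approx 0.5$
$g{\left(M,t \right)} = \frac{1}{2}$
$W{\left(-25,y \right)} g{\left(1,6 \right)} = 64 \cdot \frac{1}{2} = 32$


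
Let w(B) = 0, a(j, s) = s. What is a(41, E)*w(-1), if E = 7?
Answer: 0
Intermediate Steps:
a(41, E)*w(-1) = 7*0 = 0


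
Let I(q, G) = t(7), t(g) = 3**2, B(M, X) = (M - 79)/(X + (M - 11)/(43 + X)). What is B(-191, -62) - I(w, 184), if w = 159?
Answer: -1827/488 ≈ -3.7439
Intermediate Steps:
B(M, X) = (-79 + M)/(X + (-11 + M)/(43 + X))
t(g) = 9
I(q, G) = 9
B(-191, -62) - I(w, 184) = (-3397 - 79*(-62) + 43*(-191) - 191*(-62))/(-11 - 191 + (-62)**2 + 43*(-62)) - 1*9 = (-3397 + 4898 - 8213 + 11842)/(-11 - 191 + 3844 - 2666) - 9 = 5130/976 - 9 = (1/976)*5130 - 9 = 2565/488 - 9 = -1827/488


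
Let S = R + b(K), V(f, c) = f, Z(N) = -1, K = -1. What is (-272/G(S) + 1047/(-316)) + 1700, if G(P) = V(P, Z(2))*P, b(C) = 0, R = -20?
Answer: 13398453/7900 ≈ 1696.0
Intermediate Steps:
S = -20 (S = -20 + 0 = -20)
G(P) = P² (G(P) = P*P = P²)
(-272/G(S) + 1047/(-316)) + 1700 = (-272/((-20)²) + 1047/(-316)) + 1700 = (-272/400 + 1047*(-1/316)) + 1700 = (-272*1/400 - 1047/316) + 1700 = (-17/25 - 1047/316) + 1700 = -31547/7900 + 1700 = 13398453/7900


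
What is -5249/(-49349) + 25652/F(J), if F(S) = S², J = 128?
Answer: 337975041/202133504 ≈ 1.6720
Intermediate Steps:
-5249/(-49349) + 25652/F(J) = -5249/(-49349) + 25652/(128²) = -5249*(-1/49349) + 25652/16384 = 5249/49349 + 25652*(1/16384) = 5249/49349 + 6413/4096 = 337975041/202133504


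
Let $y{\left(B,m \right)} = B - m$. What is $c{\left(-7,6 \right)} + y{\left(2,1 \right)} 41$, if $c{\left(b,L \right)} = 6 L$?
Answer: $77$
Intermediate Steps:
$c{\left(-7,6 \right)} + y{\left(2,1 \right)} 41 = 6 \cdot 6 + \left(2 - 1\right) 41 = 36 + \left(2 - 1\right) 41 = 36 + 1 \cdot 41 = 36 + 41 = 77$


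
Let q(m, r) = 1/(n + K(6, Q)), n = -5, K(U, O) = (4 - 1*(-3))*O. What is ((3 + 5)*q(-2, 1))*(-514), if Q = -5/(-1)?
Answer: -2056/15 ≈ -137.07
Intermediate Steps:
Q = 5 (Q = -5*(-1) = 5)
K(U, O) = 7*O (K(U, O) = (4 + 3)*O = 7*O)
q(m, r) = 1/30 (q(m, r) = 1/(-5 + 7*5) = 1/(-5 + 35) = 1/30)
((3 + 5)*q(-2, 1))*(-514) = ((3 + 5)*(1/30))*(-514) = (8*(1/30))*(-514) = (4/15)*(-514) = -2056/15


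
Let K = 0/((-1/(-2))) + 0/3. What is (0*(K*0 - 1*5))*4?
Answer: 0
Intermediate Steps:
K = 0 (K = 0/((-1*(-½))) + 0*(⅓) = 0/(½) + 0 = 0*2 + 0 = 0 + 0 = 0)
(0*(K*0 - 1*5))*4 = (0*(0*0 - 1*5))*4 = (0*(0 - 5))*4 = (0*(-5))*4 = 0*4 = 0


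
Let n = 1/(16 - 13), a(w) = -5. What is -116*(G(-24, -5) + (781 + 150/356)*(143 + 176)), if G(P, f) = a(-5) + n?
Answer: -7720351522/267 ≈ -2.8915e+7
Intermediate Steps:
n = ⅓ (n = 1/3 = ⅓ ≈ 0.33333)
G(P, f) = -14/3 (G(P, f) = -5 + ⅓ = -14/3)
-116*(G(-24, -5) + (781 + 150/356)*(143 + 176)) = -116*(-14/3 + (781 + 150/356)*(143 + 176)) = -116*(-14/3 + (781 + 150*(1/356))*319) = -116*(-14/3 + (781 + 75/178)*319) = -116*(-14/3 + (139093/178)*319) = -116*(-14/3 + 44370667/178) = -116*133109509/534 = -7720351522/267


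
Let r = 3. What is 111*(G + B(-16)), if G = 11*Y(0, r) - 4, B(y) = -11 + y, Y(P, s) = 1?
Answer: -2220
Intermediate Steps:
G = 7 (G = 11*1 - 4 = 11 - 4 = 7)
111*(G + B(-16)) = 111*(7 + (-11 - 16)) = 111*(7 - 27) = 111*(-20) = -2220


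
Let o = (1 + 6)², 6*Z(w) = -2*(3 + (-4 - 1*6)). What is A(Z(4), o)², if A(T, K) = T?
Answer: 49/9 ≈ 5.4444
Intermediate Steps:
Z(w) = 7/3 (Z(w) = (-2*(3 + (-4 - 1*6)))/6 = (-2*(3 + (-4 - 6)))/6 = (-2*(3 - 10))/6 = (-2*(-7))/6 = (⅙)*14 = 7/3)
o = 49 (o = 7² = 49)
A(Z(4), o)² = (7/3)² = 49/9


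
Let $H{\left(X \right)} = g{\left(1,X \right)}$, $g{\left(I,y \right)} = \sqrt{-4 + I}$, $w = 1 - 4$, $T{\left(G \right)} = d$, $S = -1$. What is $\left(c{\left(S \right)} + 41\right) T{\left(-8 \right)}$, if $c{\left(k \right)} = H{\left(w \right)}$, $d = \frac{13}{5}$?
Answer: $\frac{533}{5} + \frac{13 i \sqrt{3}}{5} \approx 106.6 + 4.5033 i$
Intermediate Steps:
$d = \frac{13}{5}$ ($d = 13 \cdot \frac{1}{5} = \frac{13}{5} \approx 2.6$)
$T{\left(G \right)} = \frac{13}{5}$
$w = -3$
$H{\left(X \right)} = i \sqrt{3}$ ($H{\left(X \right)} = \sqrt{-4 + 1} = \sqrt{-3} = i \sqrt{3}$)
$c{\left(k \right)} = i \sqrt{3}$
$\left(c{\left(S \right)} + 41\right) T{\left(-8 \right)} = \left(i \sqrt{3} + 41\right) \frac{13}{5} = \left(41 + i \sqrt{3}\right) \frac{13}{5} = \frac{533}{5} + \frac{13 i \sqrt{3}}{5}$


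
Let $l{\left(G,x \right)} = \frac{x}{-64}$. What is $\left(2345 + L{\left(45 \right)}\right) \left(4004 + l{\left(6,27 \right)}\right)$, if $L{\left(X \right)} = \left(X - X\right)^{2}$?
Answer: $\frac{600857005}{64} \approx 9.3884 \cdot 10^{6}$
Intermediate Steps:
$l{\left(G,x \right)} = - \frac{x}{64}$ ($l{\left(G,x \right)} = x \left(- \frac{1}{64}\right) = - \frac{x}{64}$)
$L{\left(X \right)} = 0$ ($L{\left(X \right)} = 0^{2} = 0$)
$\left(2345 + L{\left(45 \right)}\right) \left(4004 + l{\left(6,27 \right)}\right) = \left(2345 + 0\right) \left(4004 - \frac{27}{64}\right) = 2345 \left(4004 - \frac{27}{64}\right) = 2345 \cdot \frac{256229}{64} = \frac{600857005}{64}$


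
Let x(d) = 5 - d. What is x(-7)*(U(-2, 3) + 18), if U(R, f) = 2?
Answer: 240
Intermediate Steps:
x(-7)*(U(-2, 3) + 18) = (5 - 1*(-7))*(2 + 18) = (5 + 7)*20 = 12*20 = 240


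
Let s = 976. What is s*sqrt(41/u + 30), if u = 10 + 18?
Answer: 488*sqrt(6167)/7 ≈ 5474.7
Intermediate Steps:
u = 28
s*sqrt(41/u + 30) = 976*sqrt(41/28 + 30) = 976*sqrt(881/28) = 976*(sqrt(6167)/14) = 488*sqrt(6167)/7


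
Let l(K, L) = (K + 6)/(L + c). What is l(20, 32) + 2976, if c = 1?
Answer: 98234/33 ≈ 2976.8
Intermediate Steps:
l(K, L) = (6 + K)/(1 + L) (l(K, L) = (K + 6)/(L + 1) = (6 + K)/(1 + L))
l(20, 32) + 2976 = (6 + 20)/(1 + 32) + 2976 = 26/33 + 2976 = 98234/33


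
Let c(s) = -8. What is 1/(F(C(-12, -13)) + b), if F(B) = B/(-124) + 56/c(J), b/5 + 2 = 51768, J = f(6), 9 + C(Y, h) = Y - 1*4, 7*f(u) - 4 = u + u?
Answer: 124/32094077 ≈ 3.8636e-6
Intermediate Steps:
f(u) = 4/7 + 2*u/7 (f(u) = 4/7 + (u + u)/7 = 4/7 + (2*u)/7 = 4/7 + 2*u/7)
C(Y, h) = -13 + Y (C(Y, h) = -9 + (Y - 1*4) = -9 + (Y - 4) = -9 + (-4 + Y) = -13 + Y)
J = 16/7 (J = 4/7 + (2/7)*6 = 4/7 + 12/7 = 16/7 ≈ 2.2857)
b = 258830 (b = -10 + 5*51768 = -10 + 258840 = 258830)
F(B) = -7 - B/124 (F(B) = B/(-124) + 56/(-8) = B*(-1/124) + 56*(-⅛) = -B/124 - 7 = -7 - B/124)
1/(F(C(-12, -13)) + b) = 1/((-7 - (-13 - 12)/124) + 258830) = 1/((-7 - 1/124*(-25)) + 258830) = 1/((-7 + 25/124) + 258830) = 1/(-843/124 + 258830) = 1/(32094077/124) = 124/32094077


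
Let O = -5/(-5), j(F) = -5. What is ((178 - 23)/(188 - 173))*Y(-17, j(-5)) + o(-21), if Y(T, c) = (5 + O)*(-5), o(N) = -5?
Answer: -315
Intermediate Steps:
O = 1 (O = -5*(-⅕) = 1)
Y(T, c) = -30 (Y(T, c) = (5 + 1)*(-5) = 6*(-5) = -30)
((178 - 23)/(188 - 173))*Y(-17, j(-5)) + o(-21) = ((178 - 23)/(188 - 173))*(-30) - 5 = (155/15)*(-30) - 5 = (155*(1/15))*(-30) - 5 = (31/3)*(-30) - 5 = -310 - 5 = -315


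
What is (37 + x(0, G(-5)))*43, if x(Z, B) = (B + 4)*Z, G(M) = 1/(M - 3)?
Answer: 1591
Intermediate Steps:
G(M) = 1/(-3 + M)
x(Z, B) = Z*(4 + B) (x(Z, B) = (4 + B)*Z = Z*(4 + B))
(37 + x(0, G(-5)))*43 = (37 + 0*(4 + 1/(-3 - 5)))*43 = (37 + 0*(4 + 1/(-8)))*43 = (37 + 0*(4 - ⅛))*43 = (37 + 0*(31/8))*43 = (37 + 0)*43 = 37*43 = 1591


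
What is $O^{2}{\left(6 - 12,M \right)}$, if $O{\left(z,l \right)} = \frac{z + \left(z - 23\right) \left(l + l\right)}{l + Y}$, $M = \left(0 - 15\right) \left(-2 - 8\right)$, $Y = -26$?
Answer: $\frac{18948609}{3844} \approx 4929.4$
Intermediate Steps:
$M = 150$ ($M = \left(-15\right) \left(-10\right) = 150$)
$O{\left(z,l \right)} = \frac{z + 2 l \left(-23 + z\right)}{-26 + l}$ ($O{\left(z,l \right)} = \frac{z + \left(z - 23\right) \left(l + l\right)}{l - 26} = \frac{z + \left(-23 + z\right) 2 l}{-26 + l} = \frac{z + 2 l \left(-23 + z\right)}{-26 + l}$)
$O^{2}{\left(6 - 12,M \right)} = \left(\frac{\left(6 - 12\right) - 6900 + 2 \cdot 150 \left(6 - 12\right)}{-26 + 150}\right)^{2} = \left(\frac{\left(6 - 12\right) - 6900 + 2 \cdot 150 \left(6 - 12\right)}{124}\right)^{2} = \left(\frac{-6 - 6900 + 2 \cdot 150 \left(-6\right)}{124}\right)^{2} = \left(\frac{-6 - 6900 - 1800}{124}\right)^{2} = \left(\frac{1}{124} \left(-8706\right)\right)^{2} = \left(- \frac{4353}{62}\right)^{2} = \frac{18948609}{3844}$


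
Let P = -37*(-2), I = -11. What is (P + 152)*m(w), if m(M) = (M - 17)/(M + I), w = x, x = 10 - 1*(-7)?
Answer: 0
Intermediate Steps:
x = 17 (x = 10 + 7 = 17)
w = 17
P = 74
m(M) = (-17 + M)/(-11 + M) (m(M) = (M - 17)/(M - 11) = (-17 + M)/(-11 + M))
(P + 152)*m(w) = (74 + 152)*((-17 + 17)/(-11 + 17)) = 226*(0/6) = 226*((⅙)*0) = 226*0 = 0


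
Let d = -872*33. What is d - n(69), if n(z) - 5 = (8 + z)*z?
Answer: -34094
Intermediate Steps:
n(z) = 5 + z*(8 + z) (n(z) = 5 + (8 + z)*z = 5 + z*(8 + z))
d = -28776
d - n(69) = -28776 - (5 + 69² + 8*69) = -28776 - (5 + 4761 + 552) = -28776 - 1*5318 = -28776 - 5318 = -34094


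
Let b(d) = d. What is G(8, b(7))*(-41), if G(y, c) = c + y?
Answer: -615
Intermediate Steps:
G(8, b(7))*(-41) = (7 + 8)*(-41) = 15*(-41) = -615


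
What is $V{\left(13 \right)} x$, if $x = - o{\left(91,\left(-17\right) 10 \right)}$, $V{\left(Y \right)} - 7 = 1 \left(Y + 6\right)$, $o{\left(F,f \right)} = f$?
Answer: $4420$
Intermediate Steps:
$V{\left(Y \right)} = 13 + Y$ ($V{\left(Y \right)} = 7 + 1 \left(Y + 6\right) = 7 + 1 \left(6 + Y\right) = 7 + \left(6 + Y\right) = 13 + Y$)
$x = 170$ ($x = - \left(-17\right) 10 = \left(-1\right) \left(-170\right) = 170$)
$V{\left(13 \right)} x = \left(13 + 13\right) 170 = 26 \cdot 170 = 4420$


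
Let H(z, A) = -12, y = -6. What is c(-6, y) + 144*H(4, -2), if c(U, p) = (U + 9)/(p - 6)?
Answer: -6913/4 ≈ -1728.3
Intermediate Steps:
c(U, p) = (9 + U)/(-6 + p)
c(-6, y) + 144*H(4, -2) = (9 - 6)/(-6 - 6) + 144*(-12) = 3/(-12) - 1728 = -1/12*3 - 1728 = -¼ - 1728 = -6913/4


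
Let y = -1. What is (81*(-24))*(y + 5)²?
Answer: -31104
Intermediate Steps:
(81*(-24))*(y + 5)² = (81*(-24))*(-1 + 5)² = -1944*4² = -1944*16 = -31104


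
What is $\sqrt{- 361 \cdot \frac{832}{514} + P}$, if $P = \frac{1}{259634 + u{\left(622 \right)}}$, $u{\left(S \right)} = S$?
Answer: $\frac{i \sqrt{163386124541957238}}{16721448} \approx 24.173 i$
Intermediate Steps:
$P = \frac{1}{260256}$ ($P = \frac{1}{259634 + 622} = \frac{1}{260256} \approx 3.8424 \cdot 10^{-6}$)
$\sqrt{- 361 \cdot \frac{832}{514} + P} = \sqrt{- 361 \cdot \frac{832}{514} + \frac{1}{260256}} = \sqrt{- 361 \cdot 832 \cdot \frac{1}{514} + \frac{1}{260256}} = \sqrt{\left(-361\right) \frac{416}{257} + \frac{1}{260256}} = \sqrt{- \frac{150176}{257} + \frac{1}{260256}} = \sqrt{- \frac{39084204799}{66885792}} = \frac{i \sqrt{163386124541957238}}{16721448}$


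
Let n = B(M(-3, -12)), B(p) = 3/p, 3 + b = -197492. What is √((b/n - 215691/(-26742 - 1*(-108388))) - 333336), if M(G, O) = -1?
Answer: I*√16048980347739798/244938 ≈ 517.21*I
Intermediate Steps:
b = -197495 (b = -3 - 197492 = -197495)
n = -3 (n = 3/(-1) = 3*(-1) = -3)
√((b/n - 215691/(-26742 - 1*(-108388))) - 333336) = √((-197495/(-3) - 215691/(-26742 - 1*(-108388))) - 333336) = √((-197495*(-⅓) - 215691/(-26742 + 108388)) - 333336) = √((197495/3 - 215691/81646) - 333336) = √(16124029697/244938 - 333336) = √(-65522623471/244938) = I*√16048980347739798/244938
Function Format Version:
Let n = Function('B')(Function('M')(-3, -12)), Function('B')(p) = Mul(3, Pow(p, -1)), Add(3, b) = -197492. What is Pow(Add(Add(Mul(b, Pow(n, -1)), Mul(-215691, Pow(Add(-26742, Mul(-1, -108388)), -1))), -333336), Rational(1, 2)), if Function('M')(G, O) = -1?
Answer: Mul(Rational(1, 244938), I, Pow(16048980347739798, Rational(1, 2))) ≈ Mul(517.21, I)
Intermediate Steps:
b = -197495 (b = Add(-3, -197492) = -197495)
n = -3 (n = Mul(3, Pow(-1, -1)) = Mul(3, -1) = -3)
Pow(Add(Add(Mul(b, Pow(n, -1)), Mul(-215691, Pow(Add(-26742, Mul(-1, -108388)), -1))), -333336), Rational(1, 2)) = Pow(Add(Add(Mul(-197495, Pow(-3, -1)), Mul(-215691, Pow(Add(-26742, Mul(-1, -108388)), -1))), -333336), Rational(1, 2)) = Pow(Add(Add(Mul(-197495, Rational(-1, 3)), Mul(-215691, Pow(Add(-26742, 108388), -1))), -333336), Rational(1, 2)) = Pow(Add(Add(Rational(197495, 3), Mul(-215691, Pow(81646, -1))), -333336), Rational(1, 2)) = Pow(Add(Add(Rational(197495, 3), Mul(-215691, Rational(1, 81646))), -333336), Rational(1, 2)) = Pow(Add(Add(Rational(197495, 3), Rational(-215691, 81646)), -333336), Rational(1, 2)) = Pow(Add(Rational(16124029697, 244938), -333336), Rational(1, 2)) = Pow(Rational(-65522623471, 244938), Rational(1, 2)) = Mul(Rational(1, 244938), I, Pow(16048980347739798, Rational(1, 2)))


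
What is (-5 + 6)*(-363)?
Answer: -363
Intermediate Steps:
(-5 + 6)*(-363) = 1*(-363) = -363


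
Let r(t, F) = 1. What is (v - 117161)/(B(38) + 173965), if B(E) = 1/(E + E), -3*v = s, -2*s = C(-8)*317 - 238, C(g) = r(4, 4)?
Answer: -26709706/39664023 ≈ -0.67340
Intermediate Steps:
C(g) = 1
s = -79/2 (s = -(1*317 - 238)/2 = -(317 - 238)/2 = -½*79 = -79/2 ≈ -39.500)
v = 79/6 (v = -⅓*(-79/2) = 79/6 ≈ 13.167)
B(E) = 1/(2*E)
(v - 117161)/(B(38) + 173965) = (79/6 - 117161)/((½)/38 + 173965) = -702887/(6*((½)*(1/38) + 173965)) = -702887/(6*(1/76 + 173965)) = -702887/(6*13221341/76) = -702887/6*76/13221341 = -26709706/39664023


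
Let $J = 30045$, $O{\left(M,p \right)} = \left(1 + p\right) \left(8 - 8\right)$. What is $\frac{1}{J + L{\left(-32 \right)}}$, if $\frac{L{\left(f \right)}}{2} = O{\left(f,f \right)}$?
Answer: $\frac{1}{30045} \approx 3.3283 \cdot 10^{-5}$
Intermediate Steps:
$O{\left(M,p \right)} = 0$ ($O{\left(M,p \right)} = \left(1 + p\right) 0 = 0$)
$L{\left(f \right)} = 0$ ($L{\left(f \right)} = 2 \cdot 0 = 0$)
$\frac{1}{J + L{\left(-32 \right)}} = \frac{1}{30045 + 0} = \frac{1}{30045}$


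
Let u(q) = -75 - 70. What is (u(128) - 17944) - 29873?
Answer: -47962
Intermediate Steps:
u(q) = -145
(u(128) - 17944) - 29873 = (-145 - 17944) - 29873 = -18089 - 29873 = -47962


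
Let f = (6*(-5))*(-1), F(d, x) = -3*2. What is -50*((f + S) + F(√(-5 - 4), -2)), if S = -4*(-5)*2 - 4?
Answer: -3000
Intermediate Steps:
F(d, x) = -6
S = 36 (S = 20*2 - 4 = 40 - 4 = 36)
f = 30 (f = -30*(-1) = 30)
-50*((f + S) + F(√(-5 - 4), -2)) = -50*((30 + 36) - 6) = -50*(66 - 6) = -50*60 = -3000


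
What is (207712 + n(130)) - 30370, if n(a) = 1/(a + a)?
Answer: 46108921/260 ≈ 1.7734e+5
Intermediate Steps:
n(a) = 1/(2*a)
(207712 + n(130)) - 30370 = (207712 + (½)/130) - 30370 = (207712 + (½)*(1/130)) - 30370 = (207712 + 1/260) - 30370 = 54005121/260 - 30370 = 46108921/260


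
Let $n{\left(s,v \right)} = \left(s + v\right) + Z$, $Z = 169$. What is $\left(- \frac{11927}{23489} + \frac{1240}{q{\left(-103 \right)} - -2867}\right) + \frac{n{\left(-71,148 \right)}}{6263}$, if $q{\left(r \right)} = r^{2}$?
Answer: $- \frac{186588589913}{495619003983} \approx -0.37648$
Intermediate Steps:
$n{\left(s,v \right)} = 169 + s + v$ ($n{\left(s,v \right)} = \left(s + v\right) + 169 = 169 + s + v$)
$\left(- \frac{11927}{23489} + \frac{1240}{q{\left(-103 \right)} - -2867}\right) + \frac{n{\left(-71,148 \right)}}{6263} = \left(- \frac{11927}{23489} + \frac{1240}{\left(-103\right)^{2} - -2867}\right) + \frac{169 - 71 + 148}{6263} = \left(\left(-11927\right) \frac{1}{23489} + \frac{1240}{10609 + 2867}\right) + 246 \cdot \frac{1}{6263} = \left(- \frac{11927}{23489} + \frac{1240}{13476}\right) + \frac{246}{6263} = \left(- \frac{11927}{23489} + 1240 \cdot \frac{1}{13476}\right) + \frac{246}{6263} = \left(- \frac{11927}{23489} + \frac{310}{3369}\right) + \frac{246}{6263} = - \frac{32900473}{79134441} + \frac{246}{6263} = - \frac{186588589913}{495619003983}$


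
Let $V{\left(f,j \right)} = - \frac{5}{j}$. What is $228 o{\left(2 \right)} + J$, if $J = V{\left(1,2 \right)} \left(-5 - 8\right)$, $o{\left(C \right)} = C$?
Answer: $\frac{977}{2} \approx 488.5$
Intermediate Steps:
$J = \frac{65}{2}$ ($J = - \frac{5}{2} \left(-5 - 8\right) = \left(-5\right) \frac{1}{2} \left(-13\right) = \left(- \frac{5}{2}\right) \left(-13\right) = \frac{65}{2} \approx 32.5$)
$228 o{\left(2 \right)} + J = 228 \cdot 2 + \frac{65}{2} = 456 + \frac{65}{2} = \frac{977}{2}$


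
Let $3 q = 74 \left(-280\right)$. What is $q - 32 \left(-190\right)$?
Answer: $- \frac{2480}{3} \approx -826.67$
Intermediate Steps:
$q = - \frac{20720}{3}$ ($q = \frac{74 \left(-280\right)}{3} = \frac{1}{3} \left(-20720\right) = - \frac{20720}{3} \approx -6906.7$)
$q - 32 \left(-190\right) = - \frac{20720}{3} - 32 \left(-190\right) = - \frac{20720}{3} - -6080 = - \frac{20720}{3} + 6080 = - \frac{2480}{3}$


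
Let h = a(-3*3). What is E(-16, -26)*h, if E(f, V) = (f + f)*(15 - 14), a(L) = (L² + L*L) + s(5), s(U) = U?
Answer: -5344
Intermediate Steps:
a(L) = 5 + 2*L² (a(L) = (L² + L*L) + 5 = (L² + L²) + 5 = 2*L² + 5 = 5 + 2*L²)
h = 167 (h = 5 + 2*(-3*3)² = 5 + 2*(-9)² = 5 + 2*81 = 5 + 162 = 167)
E(f, V) = 2*f (E(f, V) = (2*f)*1 = 2*f)
E(-16, -26)*h = (2*(-16))*167 = -32*167 = -5344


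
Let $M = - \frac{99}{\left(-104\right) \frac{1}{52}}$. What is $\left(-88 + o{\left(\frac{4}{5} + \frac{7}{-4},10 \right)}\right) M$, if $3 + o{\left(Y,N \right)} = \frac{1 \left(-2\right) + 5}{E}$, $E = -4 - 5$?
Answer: $-4521$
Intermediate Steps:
$E = -9$ ($E = -4 - 5 = -9$)
$o{\left(Y,N \right)} = - \frac{10}{3}$ ($o{\left(Y,N \right)} = -3 + \frac{1 \left(-2\right) + 5}{-9} = -3 + \left(-2 + 5\right) \left(- \frac{1}{9}\right) = -3 + 3 \left(- \frac{1}{9}\right) = -3 - \frac{1}{3} = - \frac{10}{3}$)
$M = \frac{99}{2}$ ($M = - \frac{99}{\left(-104\right) \frac{1}{52}} = - \frac{99}{-2} = \left(-99\right) \left(- \frac{1}{2}\right) = \frac{99}{2} \approx 49.5$)
$\left(-88 + o{\left(\frac{4}{5} + \frac{7}{-4},10 \right)}\right) M = \left(-88 - \frac{10}{3}\right) \frac{99}{2} = \left(- \frac{274}{3}\right) \frac{99}{2} = -4521$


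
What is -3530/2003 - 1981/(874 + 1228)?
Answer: -11388003/4210306 ≈ -2.7048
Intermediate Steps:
-3530/2003 - 1981/(874 + 1228) = -3530*1/2003 - 1981/2102 = -3530/2003 - 1981*1/2102 = -3530/2003 - 1981/2102 = -11388003/4210306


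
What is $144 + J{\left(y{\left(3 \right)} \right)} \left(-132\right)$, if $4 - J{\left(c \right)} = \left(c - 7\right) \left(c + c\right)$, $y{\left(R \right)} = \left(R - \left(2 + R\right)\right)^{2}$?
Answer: $-3552$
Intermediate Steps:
$y{\left(R \right)} = 4$ ($y{\left(R \right)} = \left(-2\right)^{2} = 4$)
$J{\left(c \right)} = 4 - 2 c \left(-7 + c\right)$ ($J{\left(c \right)} = 4 - \left(c - 7\right) \left(c + c\right) = 4 - \left(-7 + c\right) 2 c = 4 - 2 c \left(-7 + c\right)$)
$144 + J{\left(y{\left(3 \right)} \right)} \left(-132\right) = 144 + \left(4 - 2 \cdot 4^{2} + 14 \cdot 4\right) \left(-132\right) = 144 + \left(4 - 32 + 56\right) \left(-132\right) = 144 + 28 \left(-132\right) = 144 - 3696 = -3552$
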